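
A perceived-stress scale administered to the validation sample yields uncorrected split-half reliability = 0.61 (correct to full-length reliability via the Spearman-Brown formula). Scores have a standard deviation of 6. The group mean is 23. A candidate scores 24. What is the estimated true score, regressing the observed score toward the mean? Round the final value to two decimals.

Spearman-Brown: r = 2(0.61) / (1 + 0.61) = 1.2200 / 1.6100 ≈ 0.7578
T̂ = r·X + (1 − r)·M = 0.7578·24 + 0.2422·23 ≈ 18.1863 + 5.5714 ≈ 23.7578

23.76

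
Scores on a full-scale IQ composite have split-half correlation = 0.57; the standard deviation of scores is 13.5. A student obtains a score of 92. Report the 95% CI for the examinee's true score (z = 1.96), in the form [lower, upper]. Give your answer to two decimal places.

r_full = 2·0.57 / (1 + 0.57) ≃ 0.726
SEM = 13.500 · √(1 − 0.726) = 13.500 · √0.274 ≃ 13.500 · 0.523 ≃ 7.065
Margin = 1.96 · 7.065 ≃ 13.848
95% CI: 92 ± 13.848 = [78.152, 105.848]

[78.15, 105.85]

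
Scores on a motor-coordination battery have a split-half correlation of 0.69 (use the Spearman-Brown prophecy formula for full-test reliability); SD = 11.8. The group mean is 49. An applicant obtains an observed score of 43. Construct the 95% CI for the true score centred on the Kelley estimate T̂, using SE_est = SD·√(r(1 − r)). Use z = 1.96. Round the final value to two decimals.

r_full = 2·0.69 / (1 + 0.69) ≈ 0.817
T̂ = 0.817(43) + 0.183(49) ≈ 44.101
SE_est = 11.800*√(0.817*0.183) ≈ 4.567
95% CI: 44.101 ± 8.951 ≈ (35.150, 53.052)

[35.15, 53.05]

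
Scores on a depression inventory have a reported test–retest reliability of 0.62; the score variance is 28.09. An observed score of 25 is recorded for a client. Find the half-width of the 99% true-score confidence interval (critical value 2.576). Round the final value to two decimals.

SD = √28.09 = 5.300
SEM = 5.300 * √(1 − 0.620) = 5.300 * √0.380 ≈ 5.300 * 0.616 ≈ 3.267
Margin = 2.576 * 3.267 ≈ 8.416

8.42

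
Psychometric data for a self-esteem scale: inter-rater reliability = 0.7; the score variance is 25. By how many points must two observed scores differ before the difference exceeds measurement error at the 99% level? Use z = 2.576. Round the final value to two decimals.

9.98

σ = 25^(1/2) = 5.00000
SEM = 5.00000 · √(1 − 0.70000) = 5.00000 · √0.30000 ≈ 5.00000 · 0.54772 ≈ 2.73861
SE_diff = SEM · √2 ≈ 2.73861 · 1.41421 ≈ 3.87298
Minimum reliable difference = 2.576 · SE_diff ≈ 2.576 · 3.87298 ≈ 9.97681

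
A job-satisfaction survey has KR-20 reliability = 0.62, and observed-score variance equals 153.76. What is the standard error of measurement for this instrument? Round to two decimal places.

σ = 153.76^(1/2) = 12.400
SEM = 12.400*√(1 − 0.620) ≃ 7.644

7.64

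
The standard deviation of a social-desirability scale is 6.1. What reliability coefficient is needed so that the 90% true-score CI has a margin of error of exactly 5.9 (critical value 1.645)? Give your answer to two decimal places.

SEM needed = half-width / z = 5.9/1.645 ≈ 3.58663
r = 1 − (3.58663/6.1)² ≈ 1 − 0.34571 ≈ 0.65429

0.65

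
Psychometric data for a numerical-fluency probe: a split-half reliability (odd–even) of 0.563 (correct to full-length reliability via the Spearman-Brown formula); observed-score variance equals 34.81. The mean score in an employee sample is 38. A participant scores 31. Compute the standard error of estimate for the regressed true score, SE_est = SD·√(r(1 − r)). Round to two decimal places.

σ = 34.81^(1/2) = 5.900
Full-length reliability (Spearman-Brown) = 2(0.563)/(1+0.563) ≃ 0.720
SE_est = 5.900·√(0.720·0.280) ≃ 2.648

2.65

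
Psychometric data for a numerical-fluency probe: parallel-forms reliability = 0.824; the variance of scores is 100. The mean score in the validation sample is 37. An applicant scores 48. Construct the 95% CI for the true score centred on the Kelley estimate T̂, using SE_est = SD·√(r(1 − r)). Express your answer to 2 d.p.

[38.60, 53.53]

SD = √100 ≃ 10.00000
T̂ = 0.82400(48) + 0.17600(37) ≃ 46.06400
SE_est = 10.00000×√(0.82400×0.17600) ≃ 3.80820
95% CI: 46.06400 ± 7.46408 ≃ (38.59992, 53.52808)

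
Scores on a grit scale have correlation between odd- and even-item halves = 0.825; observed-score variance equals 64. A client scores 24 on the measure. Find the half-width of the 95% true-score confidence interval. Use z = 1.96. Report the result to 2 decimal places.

4.86

SD = √64 = 8.0000
Spearman-Brown: r = 2(0.825) / (1 + 0.825) = 1.6500 / 1.8250 ≃ 0.9041
SEM = 8.0000 * √(1 − 0.9041) = 8.0000 * √0.0959 ≃ 8.0000 * 0.3097 ≃ 2.4773
Margin = 1.96 * 2.4773 ≃ 4.8555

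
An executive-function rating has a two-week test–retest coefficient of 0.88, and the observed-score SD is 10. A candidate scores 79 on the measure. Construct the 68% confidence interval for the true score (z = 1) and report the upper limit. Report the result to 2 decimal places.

82.46

SEM = 10.000*√(1 − 0.880) ≈ 3.464
1 * SEM ≈ 3.464
Upper limit = 79 + 3.464 ≈ 82.464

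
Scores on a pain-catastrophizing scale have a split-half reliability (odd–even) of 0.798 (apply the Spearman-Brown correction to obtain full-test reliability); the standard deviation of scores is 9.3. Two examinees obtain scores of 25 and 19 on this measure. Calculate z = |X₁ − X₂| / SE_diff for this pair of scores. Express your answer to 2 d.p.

1.36

Full-length reliability (Spearman-Brown) = 2(0.798)/(1+0.798) ≈ 0.888
The standard error of measurement is 9.300×√(1 − 0.888) ≈ 9.300×0.335 ≈ 3.117.
SE_diff = √2 × SEM ≈ 4.408
z = |25 − 19| / 4.408 = 6 / 4.408 ≈ 1.361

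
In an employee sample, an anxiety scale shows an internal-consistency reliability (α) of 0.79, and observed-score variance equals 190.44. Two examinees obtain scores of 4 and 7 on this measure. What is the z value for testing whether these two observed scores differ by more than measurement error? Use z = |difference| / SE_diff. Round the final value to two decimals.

SD = √190.44 = 13.8000
SEM = 13.8000·√(1 − 0.7900) ≈ 6.3240
SE_diff = SEM · √2 ≈ 6.3240 · 1.4142 ≈ 8.9434
z = 3 / 8.9434 ≈ 0.3354

0.34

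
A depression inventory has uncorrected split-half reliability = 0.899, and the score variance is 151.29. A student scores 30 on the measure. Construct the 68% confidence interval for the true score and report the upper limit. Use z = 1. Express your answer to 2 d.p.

σ = 151.29^(1/2) = 12.300
r_full = 2·0.899 / (1 + 0.899) ≃ 0.947
The standard error of measurement is 12.300*√(1 − 0.947) ≃ 12.300*0.231 ≃ 2.837.
Half-width = 1*2.837 ≃ 2.837
Upper bound: 30 + 2.837 = 32.837

32.84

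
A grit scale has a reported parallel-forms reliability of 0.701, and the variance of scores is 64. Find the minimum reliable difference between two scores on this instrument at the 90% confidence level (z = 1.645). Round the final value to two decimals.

SD = √64 = 8.000
SEM = 8.000 * √(1 − 0.701) = 8.000 * √0.299 ≈ 8.000 * 0.547 ≈ 4.374
SE_diff = SEM * √2 ≈ 4.374 * 1.414 ≈ 6.186
Minimum reliable difference = 1.645 * SE_diff ≈ 1.645 * 6.186 ≈ 10.177

10.18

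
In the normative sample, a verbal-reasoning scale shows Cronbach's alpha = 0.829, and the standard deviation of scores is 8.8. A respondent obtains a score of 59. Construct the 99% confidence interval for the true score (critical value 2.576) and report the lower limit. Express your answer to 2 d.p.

SEM = 8.800·√(1 − 0.829) ≈ 3.639
Half-width = 2.576·3.639 ≈ 9.374
Lower bound: 59 − 9.374 = 49.626

49.63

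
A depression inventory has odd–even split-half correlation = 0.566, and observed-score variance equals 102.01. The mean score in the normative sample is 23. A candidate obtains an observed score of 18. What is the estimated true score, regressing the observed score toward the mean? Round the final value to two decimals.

r_full = 2·0.566 / (1 + 0.566) ≃ 0.723
Estimated true score = 0.723*18 + (1 − 0.723)*23 ≃ 19.386

19.39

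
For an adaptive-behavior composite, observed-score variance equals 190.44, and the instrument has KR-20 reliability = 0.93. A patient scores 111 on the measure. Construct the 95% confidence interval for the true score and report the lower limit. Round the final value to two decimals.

103.84

σ = 190.44^(1/2) = 13.800
The standard error of measurement is 13.800·√(1 − 0.930) ≈ 13.800·0.265 ≈ 3.651.
Half-width = 1.96·3.651 ≈ 7.156
Lower bound: 111 − 7.156 = 103.844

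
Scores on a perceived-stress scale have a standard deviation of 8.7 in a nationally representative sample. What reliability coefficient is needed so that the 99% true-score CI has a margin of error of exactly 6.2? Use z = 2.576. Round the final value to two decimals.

Required SEM = 6.2 / 2.576 ≈ 2.4068
r = 1 − (2.4068/8.7)² ≈ 1 − 0.0765 ≈ 0.9235

0.92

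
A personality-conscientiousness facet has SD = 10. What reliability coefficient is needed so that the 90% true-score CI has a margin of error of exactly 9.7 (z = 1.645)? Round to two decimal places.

0.65

Required SEM = 9.7 / 1.645 ≈ 5.897
r = 1 − (5.897/10)² ≈ 1 − 0.348 ≈ 0.652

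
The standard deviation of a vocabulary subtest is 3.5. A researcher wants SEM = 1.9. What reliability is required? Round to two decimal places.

0.71

Required reliability = 1 − (SEM/SD)² = 1 − 0.295 ≃ 0.705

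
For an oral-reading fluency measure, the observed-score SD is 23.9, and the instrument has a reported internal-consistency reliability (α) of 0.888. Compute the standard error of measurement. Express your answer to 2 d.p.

SEM = 23.900 * √(1 − 0.888) = 23.900 * √0.112 ≃ 23.900 * 0.335 ≃ 7.998

8.00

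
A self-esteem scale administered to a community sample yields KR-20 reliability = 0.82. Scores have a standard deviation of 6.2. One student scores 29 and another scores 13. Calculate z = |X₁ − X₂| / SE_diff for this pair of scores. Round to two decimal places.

SEM = 6.2000 · √(1 − 0.8200) = 6.2000 · √0.1800 ≈ 6.2000 · 0.4243 ≈ 2.6304
SE_diff = SEM · √2 ≈ 2.6304 · 1.4142 ≈ 3.7200
z = 16 / 3.7200 ≈ 4.3011

4.30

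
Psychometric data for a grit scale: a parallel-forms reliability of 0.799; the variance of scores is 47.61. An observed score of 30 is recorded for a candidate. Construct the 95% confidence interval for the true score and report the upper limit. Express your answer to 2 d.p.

SD = √47.61 ≈ 6.9000
SEM = 6.9000·√(1 − 0.7990) ≈ 3.0935
1.96 · SEM ≈ 6.0632
Upper bound: 30 + 6.0632 = 36.0632

36.06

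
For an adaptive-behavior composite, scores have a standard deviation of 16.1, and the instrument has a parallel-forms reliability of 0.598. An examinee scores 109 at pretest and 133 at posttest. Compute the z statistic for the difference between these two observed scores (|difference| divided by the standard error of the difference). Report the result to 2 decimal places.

1.66

SEM = 16.1000 * √(1 − 0.5980) = 16.1000 * √0.4020 ≈ 16.1000 * 0.6340 ≈ 10.2080
SE_diff = SEM * √2 ≈ 10.2080 * 1.4142 ≈ 14.4362
z = 24 / 14.4362 ≈ 1.6625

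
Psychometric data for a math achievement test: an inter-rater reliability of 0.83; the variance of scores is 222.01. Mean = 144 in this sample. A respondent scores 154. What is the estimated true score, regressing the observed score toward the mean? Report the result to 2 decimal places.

152.30

Estimated true score = 0.83000×154 + (1 − 0.83000)×144 ≃ 152.30000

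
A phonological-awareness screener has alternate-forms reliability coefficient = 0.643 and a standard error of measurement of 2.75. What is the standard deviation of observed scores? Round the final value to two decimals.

4.60

σ = SEM·(1 − r)^(−1/2) ≈ 2.75·1.6737 ≈ 4.6026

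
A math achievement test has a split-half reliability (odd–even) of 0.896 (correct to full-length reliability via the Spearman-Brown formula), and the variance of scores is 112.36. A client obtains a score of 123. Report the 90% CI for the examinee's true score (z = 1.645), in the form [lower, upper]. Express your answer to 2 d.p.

[118.92, 127.08]

σ = 112.36^(1/2) = 10.600
Spearman-Brown: r = 2(0.896) / (1 + 0.896) = 1.792 / 1.896 ≃ 0.945
SEM = 10.600 × √(1 − 0.945) = 10.600 × √0.055 ≃ 10.600 × 0.234 ≃ 2.483
1.645 × SEM ≃ 4.084
90% CI: 123 ± 4.084 = [118.916, 127.084]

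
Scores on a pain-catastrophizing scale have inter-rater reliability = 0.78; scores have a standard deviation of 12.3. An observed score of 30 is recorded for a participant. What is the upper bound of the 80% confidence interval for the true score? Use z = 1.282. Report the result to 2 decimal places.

37.40

SEM = 12.30000 * √(1 − 0.78000) = 12.30000 * √0.22000 ≈ 12.30000 * 0.46904 ≈ 5.76921
Half-width = 1.282*5.76921 ≈ 7.39613
Upper limit = 30 + 7.39613 ≈ 37.39613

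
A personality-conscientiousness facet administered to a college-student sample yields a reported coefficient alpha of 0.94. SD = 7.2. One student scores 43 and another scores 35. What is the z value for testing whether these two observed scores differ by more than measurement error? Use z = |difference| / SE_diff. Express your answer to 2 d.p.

The standard error of measurement is 7.200*√(1 − 0.940) ≃ 7.200*0.245 ≃ 1.764.
Standard error of the difference = 1.764·√2 ≃ 2.494
z = |43 − 35| / 2.494 = 8 / 2.494 ≃ 3.208

3.21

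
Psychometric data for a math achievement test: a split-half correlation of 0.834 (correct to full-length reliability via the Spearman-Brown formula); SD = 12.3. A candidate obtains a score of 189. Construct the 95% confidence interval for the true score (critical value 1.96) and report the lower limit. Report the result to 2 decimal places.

181.75

Full-length reliability (Spearman-Brown) = 2(0.834)/(1+0.834) ≈ 0.909
The standard error of measurement is 12.300*√(1 − 0.909) ≈ 12.300*0.301 ≈ 3.700.
1.96 * SEM ≈ 7.253
Lower bound: 189 − 7.253 = 181.747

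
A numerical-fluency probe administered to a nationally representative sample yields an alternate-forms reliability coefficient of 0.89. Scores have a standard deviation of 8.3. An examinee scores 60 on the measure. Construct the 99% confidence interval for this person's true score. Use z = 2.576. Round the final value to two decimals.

The standard error of measurement is 8.30000*√(1 − 0.89000) ≃ 8.30000*0.33166 ≃ 2.75280.
Margin = 2.576 * 2.75280 ≃ 7.09121
99% CI: 60 ± 7.09121 = [52.90879, 67.09121]

[52.91, 67.09]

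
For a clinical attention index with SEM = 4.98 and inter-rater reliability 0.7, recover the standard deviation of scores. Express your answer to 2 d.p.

σ = SEM·(1 − r)^(−1/2) ≈ 4.98·1.826 ≈ 9.092

9.09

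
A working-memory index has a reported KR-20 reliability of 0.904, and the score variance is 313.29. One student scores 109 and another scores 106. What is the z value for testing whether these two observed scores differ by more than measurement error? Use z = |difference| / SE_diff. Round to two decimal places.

0.39

SD = √313.29 ≃ 17.7000
The standard error of measurement is 17.7000·√(1 − 0.9040) ≃ 17.7000·0.3098 ≃ 5.4841.
Standard error of the difference = 5.4841·√2 ≃ 7.7558
z = |109 − 106| / 7.7558 = 3 / 7.7558 ≃ 0.3868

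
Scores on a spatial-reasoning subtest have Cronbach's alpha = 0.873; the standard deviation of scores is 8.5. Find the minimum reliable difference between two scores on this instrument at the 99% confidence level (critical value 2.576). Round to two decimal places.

11.04

SEM = 8.5000 * √(1 − 0.8730) = 8.5000 * √0.1270 ≃ 8.5000 * 0.3564 ≃ 3.0292
SE_diff = SEM * √2 ≃ 3.0292 * 1.4142 ≃ 4.2839
Smallest detectable difference = 2.576*4.2839 ≃ 11.0352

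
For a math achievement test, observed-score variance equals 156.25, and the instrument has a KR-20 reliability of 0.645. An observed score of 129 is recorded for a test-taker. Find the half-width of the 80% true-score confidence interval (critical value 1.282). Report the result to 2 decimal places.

SD = √156.25 = 12.500
SEM = 12.500 * √(1 − 0.645) = 12.500 * √0.355 ≈ 12.500 * 0.596 ≈ 7.448
1.282 * SEM ≈ 9.548

9.55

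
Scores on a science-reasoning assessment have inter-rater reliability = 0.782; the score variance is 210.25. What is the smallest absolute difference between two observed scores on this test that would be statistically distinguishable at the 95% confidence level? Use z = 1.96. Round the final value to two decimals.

SD = √210.25 = 14.5000
SEM = 14.5000 * √(1 − 0.7820) = 14.5000 * √0.2180 ≃ 14.5000 * 0.4669 ≃ 6.7701
SE_diff = √2 * SEM ≃ 9.5744
Smallest detectable difference = 1.96*9.5744 ≃ 18.7658

18.77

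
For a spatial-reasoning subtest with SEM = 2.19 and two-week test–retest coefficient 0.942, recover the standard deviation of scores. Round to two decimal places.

9.09

SD = 2.19 / √(1 − 0.942) ≈ 9.093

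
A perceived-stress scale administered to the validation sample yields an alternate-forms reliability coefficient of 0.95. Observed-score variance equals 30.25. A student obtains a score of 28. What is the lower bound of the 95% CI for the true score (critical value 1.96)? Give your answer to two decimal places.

σ = 30.25^(1/2) = 5.50000
SEM = 5.50000 * √(1 − 0.95000) = 5.50000 * √0.05000 ≃ 5.50000 * 0.22361 ≃ 1.22984
Half-width = 1.96*1.22984 ≃ 2.41048
Lower limit = 28 − 2.41048 ≃ 25.58952

25.59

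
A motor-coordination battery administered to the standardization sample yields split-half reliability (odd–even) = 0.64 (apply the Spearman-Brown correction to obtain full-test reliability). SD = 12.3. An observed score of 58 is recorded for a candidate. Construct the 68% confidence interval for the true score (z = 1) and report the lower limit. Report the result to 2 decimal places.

Full-length reliability (Spearman-Brown) = 2(0.64)/(1+0.64) ≈ 0.7805
SEM = 12.3000*√(1 − 0.7805) ≈ 5.7628
Half-width = 1*5.7628 ≈ 5.7628
Lower limit = 58 − 5.7628 ≈ 52.2372

52.24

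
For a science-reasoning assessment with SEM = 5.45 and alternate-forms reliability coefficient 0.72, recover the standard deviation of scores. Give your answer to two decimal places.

σ = SEM·(1 − r)^(−1/2) ≈ 5.45×1.8898 ≈ 10.2995

10.30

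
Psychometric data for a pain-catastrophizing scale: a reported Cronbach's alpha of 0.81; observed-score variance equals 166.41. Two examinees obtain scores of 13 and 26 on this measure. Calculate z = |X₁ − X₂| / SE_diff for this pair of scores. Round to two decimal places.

1.63

SD = √166.41 ≈ 12.9000
The standard error of measurement is 12.9000*√(1 − 0.8100) ≈ 12.9000*0.4359 ≈ 5.6230.
SE_diff = √2 * SEM ≈ 7.9521
z = 13 / 7.9521 ≈ 1.6348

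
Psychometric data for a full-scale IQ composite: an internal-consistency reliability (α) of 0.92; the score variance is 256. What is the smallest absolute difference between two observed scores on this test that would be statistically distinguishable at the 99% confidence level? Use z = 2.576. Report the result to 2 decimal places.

SD = √256 = 16.0000
SEM = 16.0000 · √(1 − 0.9200) = 16.0000 · √0.0800 ≈ 16.0000 · 0.2828 ≈ 4.5255
SE_diff = √2 · SEM ≈ 6.4000
Smallest detectable difference = 2.576·6.4000 ≈ 16.4864

16.49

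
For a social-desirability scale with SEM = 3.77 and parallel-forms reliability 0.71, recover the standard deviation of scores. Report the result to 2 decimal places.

SD = 3.77 / √(1 − 0.71) ≈ 7.001

7.00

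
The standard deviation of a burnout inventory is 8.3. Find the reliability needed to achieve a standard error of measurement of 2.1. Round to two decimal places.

0.94

r = 1 − (SEM / SD)² = 1 − (2.100 / 8.3)² ≈ 1 − 0.064 ≈ 0.936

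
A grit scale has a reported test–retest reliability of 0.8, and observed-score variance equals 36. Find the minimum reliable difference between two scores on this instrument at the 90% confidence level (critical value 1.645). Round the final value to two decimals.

SD = √36 = 6.00000
SEM = 6.00000·√(1 − 0.80000) ≃ 2.68328
Standard error of the difference = 2.68328·√2 ≃ 3.79473
Minimum reliable difference = 1.645 · SE_diff ≃ 1.645 · 3.79473 ≃ 6.24234

6.24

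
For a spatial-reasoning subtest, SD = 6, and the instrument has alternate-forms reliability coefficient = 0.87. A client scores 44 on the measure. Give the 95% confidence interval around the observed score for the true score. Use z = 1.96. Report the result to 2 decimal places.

SEM = 6.0000·√(1 − 0.8700) ≈ 2.1633
Margin = 1.96 · 2.1633 ≈ 4.2401
Interval: (39.7599, 48.2401)

[39.76, 48.24]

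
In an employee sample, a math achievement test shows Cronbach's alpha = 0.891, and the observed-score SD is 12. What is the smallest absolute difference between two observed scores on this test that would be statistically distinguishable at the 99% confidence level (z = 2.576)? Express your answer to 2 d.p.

SEM = 12.0000*√(1 − 0.8910) ≈ 3.9618
Standard error of the difference = 3.9618·√2 ≈ 5.6029
Minimum reliable difference = 2.576 * SE_diff ≈ 2.576 * 5.6029 ≈ 14.4330

14.43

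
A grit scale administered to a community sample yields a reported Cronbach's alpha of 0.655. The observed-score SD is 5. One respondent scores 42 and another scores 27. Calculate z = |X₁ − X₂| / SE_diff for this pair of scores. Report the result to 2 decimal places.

3.61

The standard error of measurement is 5.0000×√(1 − 0.6550) ≃ 5.0000×0.5874 ≃ 2.9368.
SE_diff = √2 × SEM ≃ 4.1533
z = 15 / 4.1533 ≃ 3.6116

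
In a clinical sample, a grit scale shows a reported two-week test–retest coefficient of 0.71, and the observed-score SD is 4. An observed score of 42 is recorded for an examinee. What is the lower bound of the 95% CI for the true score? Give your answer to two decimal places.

37.78

The standard error of measurement is 4.0000×√(1 − 0.7100) ≃ 4.0000×0.5385 ≃ 2.1541.
Margin = 1.96 × 2.1541 ≃ 4.2220
Lower limit = 42 − 4.2220 ≃ 37.7780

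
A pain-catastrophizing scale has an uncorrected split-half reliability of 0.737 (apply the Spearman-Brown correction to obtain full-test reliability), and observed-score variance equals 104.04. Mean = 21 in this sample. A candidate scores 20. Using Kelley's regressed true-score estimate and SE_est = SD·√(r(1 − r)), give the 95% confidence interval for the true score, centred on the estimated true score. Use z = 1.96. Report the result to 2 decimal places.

σ = 104.04^(1/2) = 10.2000
r_full = 2·0.737 / (1 + 0.737) ≃ 0.8486
Estimated true score = 0.8486*20 + (1 − 0.8486)*21 ≃ 20.1514
SE_est = SD * √(r(1 − r)) = 10.2000 * √0.1285 ≃ 10.2000 * 0.3584 ≃ 3.6562
95% CI: 20.1514 ± 7.1661 ≃ (12.9853, 27.3175)

[12.99, 27.32]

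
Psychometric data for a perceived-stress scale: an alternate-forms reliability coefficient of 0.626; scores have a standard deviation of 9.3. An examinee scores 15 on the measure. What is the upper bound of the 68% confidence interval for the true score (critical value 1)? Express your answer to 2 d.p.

The standard error of measurement is 9.300*√(1 − 0.626) ≃ 9.300*0.612 ≃ 5.687.
Half-width = 1*5.687 ≃ 5.687
Upper bound: 15 + 5.687 = 20.687

20.69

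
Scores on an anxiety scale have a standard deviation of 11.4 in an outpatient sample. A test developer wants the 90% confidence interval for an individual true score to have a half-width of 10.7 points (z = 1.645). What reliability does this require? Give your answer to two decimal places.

SEM needed = half-width / z = 10.7/1.645 ≈ 6.5046
r = 1 − (6.5046/11.4)² ≈ 1 − 0.3256 ≈ 0.6744

0.67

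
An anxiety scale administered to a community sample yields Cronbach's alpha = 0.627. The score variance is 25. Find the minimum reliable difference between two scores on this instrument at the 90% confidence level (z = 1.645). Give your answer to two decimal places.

7.10

SD = √25 = 5.000
SEM = 5.000 · √(1 − 0.627) = 5.000 · √0.373 ≃ 5.000 · 0.611 ≃ 3.054
SE_diff = √2 · SEM ≃ 4.319
Smallest detectable difference = 1.645·4.319 ≃ 7.104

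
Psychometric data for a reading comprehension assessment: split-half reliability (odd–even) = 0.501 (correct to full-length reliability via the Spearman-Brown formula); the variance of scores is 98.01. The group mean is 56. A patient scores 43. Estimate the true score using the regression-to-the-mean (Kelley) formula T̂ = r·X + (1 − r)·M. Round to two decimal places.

47.32

Spearman-Brown: r = 2(0.501) / (1 + 0.501) = 1.0020 / 1.5010 ≈ 0.6676
T̂ = 0.6676(43) + 0.3324(56) ≈ 47.3218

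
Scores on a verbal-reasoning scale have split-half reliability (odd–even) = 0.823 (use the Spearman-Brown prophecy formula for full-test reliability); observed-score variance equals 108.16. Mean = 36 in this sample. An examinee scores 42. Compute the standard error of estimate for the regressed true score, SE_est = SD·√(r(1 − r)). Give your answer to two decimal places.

3.08

σ = 108.16^(1/2) = 10.40000
Full-length reliability (Spearman-Brown) = 2(0.823)/(1+0.823) ≈ 0.90291
SE_est = 10.40000·√(0.90291·0.09709) ≈ 3.07927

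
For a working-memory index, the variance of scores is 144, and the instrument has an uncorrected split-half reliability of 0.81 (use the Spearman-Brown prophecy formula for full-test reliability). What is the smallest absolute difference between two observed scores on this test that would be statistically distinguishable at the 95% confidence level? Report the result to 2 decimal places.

10.78

SD = √144 ≈ 12.00000
r_full = 2·0.81 / (1 + 0.81) ≈ 0.89503
SEM = 12.00000·√(1 − 0.89503) ≈ 3.88793
SE_diff = SEM · √2 ≈ 3.88793 · 1.41421 ≈ 5.49837
Minimum reliable difference = 1.96 · SE_diff ≈ 1.96 · 5.49837 ≈ 10.77680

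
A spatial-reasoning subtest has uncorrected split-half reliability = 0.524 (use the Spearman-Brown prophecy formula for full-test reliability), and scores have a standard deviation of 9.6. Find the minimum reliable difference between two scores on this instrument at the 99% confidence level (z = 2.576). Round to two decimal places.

19.55

r_full = 2·0.524 / (1 + 0.524) ≈ 0.6877
SEM = 9.6000*√(1 − 0.6877) ≈ 5.3652
SE_diff = √2 * SEM ≈ 7.5875
Smallest detectable difference = 2.576*7.5875 ≈ 19.5453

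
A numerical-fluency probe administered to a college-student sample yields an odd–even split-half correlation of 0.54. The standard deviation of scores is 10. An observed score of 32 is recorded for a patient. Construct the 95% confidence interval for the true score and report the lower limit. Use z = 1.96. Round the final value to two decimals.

21.29

Full-length reliability (Spearman-Brown) = 2(0.54)/(1+0.54) ≃ 0.701
SEM = 10.000 * √(1 − 0.701) = 10.000 * √0.299 ≃ 10.000 * 0.547 ≃ 5.465
Margin = 1.96 * 5.465 ≃ 10.712
Lower bound: 32 − 10.712 = 21.288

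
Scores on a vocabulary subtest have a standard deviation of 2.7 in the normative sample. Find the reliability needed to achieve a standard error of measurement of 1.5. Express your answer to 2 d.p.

0.69

Required reliability = 1 − (SEM/SD)² = 1 − 0.309 ≈ 0.691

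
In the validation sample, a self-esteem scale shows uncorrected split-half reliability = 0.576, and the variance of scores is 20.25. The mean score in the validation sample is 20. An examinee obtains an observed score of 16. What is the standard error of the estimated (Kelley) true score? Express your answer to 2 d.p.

2.00

σ = 20.25^(1/2) = 4.500
Spearman-Brown: r = 2(0.576) / (1 + 0.576) = 1.152 / 1.576 ≈ 0.731
SE_est = SD × √(r(1 − r)) = 4.500 × √0.197 ≈ 4.500 × 0.443 ≈ 1.996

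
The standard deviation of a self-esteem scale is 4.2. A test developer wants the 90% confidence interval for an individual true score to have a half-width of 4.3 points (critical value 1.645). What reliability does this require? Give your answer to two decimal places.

0.61

SEM needed = half-width / z = 4.3/1.645 ≈ 2.6140
r = 1 − (2.6140/4.2)² ≈ 1 − 0.3874 ≈ 0.6126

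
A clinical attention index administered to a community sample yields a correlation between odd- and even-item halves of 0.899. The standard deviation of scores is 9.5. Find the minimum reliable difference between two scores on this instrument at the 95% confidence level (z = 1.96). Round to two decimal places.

Full-length reliability (Spearman-Brown) = 2(0.899)/(1+0.899) ≃ 0.94681
SEM = 9.50000×√(1 − 0.94681) ≃ 2.19090
SE_diff = √2 × SEM ≃ 3.09840
Minimum reliable difference = 1.96 × SE_diff ≃ 1.96 × 3.09840 ≃ 6.07285

6.07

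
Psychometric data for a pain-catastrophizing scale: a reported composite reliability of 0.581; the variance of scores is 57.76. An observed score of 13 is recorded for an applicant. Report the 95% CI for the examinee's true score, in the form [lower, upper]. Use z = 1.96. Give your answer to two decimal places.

SD = √57.76 = 7.600
SEM = 7.600 × √(1 − 0.581) = 7.600 × √0.419 ≃ 7.600 × 0.647 ≃ 4.919
Half-width = 1.96×4.919 ≃ 9.642
Interval: (3.358, 22.642)

[3.36, 22.64]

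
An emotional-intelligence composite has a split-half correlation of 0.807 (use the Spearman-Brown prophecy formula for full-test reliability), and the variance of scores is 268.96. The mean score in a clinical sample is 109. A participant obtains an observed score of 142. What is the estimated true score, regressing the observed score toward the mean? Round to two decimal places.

r_full = 2·0.807 / (1 + 0.807) ≈ 0.89319
T̂ = 0.89319(142) + 0.10681(109) ≈ 138.47537

138.48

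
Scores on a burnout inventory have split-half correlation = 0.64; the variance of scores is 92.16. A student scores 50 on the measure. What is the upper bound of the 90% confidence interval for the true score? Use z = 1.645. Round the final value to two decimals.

SD = √92.16 = 9.6000
Spearman-Brown: r = 2(0.64) / (1 + 0.64) = 1.2800 / 1.6400 ≈ 0.7805
SEM = 9.6000*√(1 − 0.7805) ≈ 4.4978
1.645 * SEM ≈ 7.3989
Upper limit = 50 + 7.3989 ≈ 57.3989

57.40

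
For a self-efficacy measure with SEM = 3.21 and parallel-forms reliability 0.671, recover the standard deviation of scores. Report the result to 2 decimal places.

SD = 3.21 / √(1 − 0.671) ≈ 5.596

5.60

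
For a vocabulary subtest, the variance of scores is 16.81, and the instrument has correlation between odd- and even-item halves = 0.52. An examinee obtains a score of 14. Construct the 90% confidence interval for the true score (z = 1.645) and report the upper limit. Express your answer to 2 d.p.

17.79

SD = √16.81 = 4.10000
r_full = 2·0.52 / (1 + 0.52) ≈ 0.68421
SEM = 4.10000*√(1 − 0.68421) ≈ 2.30400
Half-width = 1.645*2.30400 ≈ 3.79008
Upper limit = 14 + 3.79008 ≈ 17.79008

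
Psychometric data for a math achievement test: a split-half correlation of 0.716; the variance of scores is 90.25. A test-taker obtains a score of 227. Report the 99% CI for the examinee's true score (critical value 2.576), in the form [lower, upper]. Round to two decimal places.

σ = 90.25^(1/2) = 9.5000
r_full = 2·0.716 / (1 + 0.716) ≈ 0.8345
SEM = 9.5000 × √(1 − 0.8345) = 9.5000 × √0.1655 ≈ 9.5000 × 0.4068 ≈ 3.8648
2.576 × SEM ≈ 9.9557
99% CI: 227 ± 9.9557 = [217.0443, 236.9557]

[217.04, 236.96]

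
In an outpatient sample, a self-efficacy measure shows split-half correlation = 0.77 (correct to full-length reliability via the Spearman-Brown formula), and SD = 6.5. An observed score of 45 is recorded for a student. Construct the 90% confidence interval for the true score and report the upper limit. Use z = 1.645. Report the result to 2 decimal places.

48.85

Spearman-Brown: r = 2(0.77) / (1 + 0.77) = 1.5400 / 1.7700 ≃ 0.8701
SEM = 6.5000×√(1 − 0.8701) ≃ 2.3431
Half-width = 1.645×2.3431 ≃ 3.8544
Upper limit = 45 + 3.8544 ≃ 48.8544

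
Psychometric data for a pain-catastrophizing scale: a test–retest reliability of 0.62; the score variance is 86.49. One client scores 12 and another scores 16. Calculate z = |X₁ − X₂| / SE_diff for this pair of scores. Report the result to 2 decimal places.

0.49

σ = 86.49^(1/2) = 9.300
SEM = 9.300 * √(1 − 0.620) = 9.300 * √0.380 ≃ 9.300 * 0.616 ≃ 5.733
SE_diff = SEM * √2 ≃ 5.733 * 1.414 ≃ 8.108
z = 4 / 8.108 ≃ 0.493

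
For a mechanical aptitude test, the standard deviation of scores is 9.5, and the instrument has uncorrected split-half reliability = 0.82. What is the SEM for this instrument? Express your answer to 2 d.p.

Spearman-Brown: r = 2(0.82) / (1 + 0.82) = 1.640 / 1.820 ≈ 0.901
SEM = 9.500 · √(1 − 0.901) = 9.500 · √0.099 ≈ 9.500 · 0.314 ≈ 2.988

2.99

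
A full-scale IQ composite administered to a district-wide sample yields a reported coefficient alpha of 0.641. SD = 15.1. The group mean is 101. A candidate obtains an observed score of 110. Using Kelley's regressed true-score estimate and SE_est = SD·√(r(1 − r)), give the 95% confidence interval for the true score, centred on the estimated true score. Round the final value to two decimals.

Estimated true score = 0.6410·110 + (1 − 0.6410)·101 ≃ 106.7690
SE_est = 15.1000·√[r(1 − r)] ≃ 7.2436
95% CI: 106.7690 ± 14.1974 ≃ (92.5716, 120.9664)

[92.57, 120.97]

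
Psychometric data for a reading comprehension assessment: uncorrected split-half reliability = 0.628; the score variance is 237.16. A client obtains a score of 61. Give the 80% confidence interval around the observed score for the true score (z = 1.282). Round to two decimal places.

[51.56, 70.44]

σ = 237.16^(1/2) = 15.400
r_full = 2·0.628 / (1 + 0.628) ≃ 0.771
The standard error of measurement is 15.400*√(1 − 0.771) ≃ 15.400*0.478 ≃ 7.361.
1.282 * SEM ≃ 9.437
80% CI: 61 ± 9.437 = [51.563, 70.437]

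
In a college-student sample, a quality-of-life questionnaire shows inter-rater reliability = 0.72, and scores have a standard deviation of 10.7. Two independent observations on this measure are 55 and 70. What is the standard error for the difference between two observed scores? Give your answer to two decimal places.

8.01

SEM = 10.700*√(1 − 0.720) ≈ 5.662
Standard error of the difference = 5.662·√2 ≈ 8.007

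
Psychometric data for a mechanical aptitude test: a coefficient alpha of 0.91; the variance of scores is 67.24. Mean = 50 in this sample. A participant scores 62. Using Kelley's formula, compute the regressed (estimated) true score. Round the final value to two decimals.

T̂ = r·X + (1 − r)·M = 0.910×62 + 0.090×50 = 56.420 + 4.500 ≈ 60.920

60.92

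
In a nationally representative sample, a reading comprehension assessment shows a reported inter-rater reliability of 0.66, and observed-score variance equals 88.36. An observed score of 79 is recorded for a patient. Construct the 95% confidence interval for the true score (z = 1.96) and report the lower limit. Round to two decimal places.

68.26

σ = 88.36^(1/2) = 9.400
SEM = 9.400*√(1 − 0.660) ≈ 5.481
1.96 * SEM ≈ 10.743
Lower bound: 79 − 10.743 = 68.257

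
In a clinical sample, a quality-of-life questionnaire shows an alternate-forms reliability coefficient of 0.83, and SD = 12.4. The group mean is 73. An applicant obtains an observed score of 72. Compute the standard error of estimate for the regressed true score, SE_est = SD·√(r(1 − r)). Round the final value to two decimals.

4.66

SE_est = SD · √(r(1 − r)) = 12.40000 · √0.14110 ≃ 12.40000 · 0.37563 ≃ 4.65785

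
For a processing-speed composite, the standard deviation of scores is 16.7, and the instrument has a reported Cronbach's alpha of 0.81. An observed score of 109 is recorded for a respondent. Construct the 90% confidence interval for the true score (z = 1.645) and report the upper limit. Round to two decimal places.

SEM = 16.7000 * √(1 − 0.8100) = 16.7000 * √0.1900 ≃ 16.7000 * 0.4359 ≃ 7.2794
Half-width = 1.645*7.2794 ≃ 11.9745
Upper limit = 109 + 11.9745 ≃ 120.9745

120.97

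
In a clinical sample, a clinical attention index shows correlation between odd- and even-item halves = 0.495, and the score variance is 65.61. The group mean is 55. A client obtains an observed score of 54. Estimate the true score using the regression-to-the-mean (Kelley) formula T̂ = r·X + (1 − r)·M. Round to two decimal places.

54.34

Full-length reliability (Spearman-Brown) = 2(0.495)/(1+0.495) ≈ 0.66221
T̂ = 0.66221(54) + 0.33779(55) ≈ 54.33779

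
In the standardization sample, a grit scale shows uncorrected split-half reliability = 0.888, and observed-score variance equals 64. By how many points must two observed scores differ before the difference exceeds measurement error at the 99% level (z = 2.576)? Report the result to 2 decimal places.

7.10

σ = 64^(1/2) = 8.0000
Spearman-Brown: r = 2(0.888) / (1 + 0.888) = 1.7760 / 1.8880 ≈ 0.9407
SEM = 8.0000 × √(1 − 0.9407) = 8.0000 × √0.0593 ≈ 8.0000 × 0.2436 ≈ 1.9485
SE_diff = √2 × SEM ≈ 2.7556
Minimum reliable difference = 2.576 × SE_diff ≈ 2.576 × 2.7556 ≈ 7.0984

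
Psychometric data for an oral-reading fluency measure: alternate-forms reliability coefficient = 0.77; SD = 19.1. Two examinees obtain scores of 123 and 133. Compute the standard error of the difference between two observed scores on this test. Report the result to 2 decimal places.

SEM = 19.10000 * √(1 − 0.77000) = 19.10000 * √0.23000 ≈ 19.10000 * 0.47958 ≈ 9.16004
SE_diff = SEM * √2 ≈ 9.16004 * 1.41421 ≈ 12.95425

12.95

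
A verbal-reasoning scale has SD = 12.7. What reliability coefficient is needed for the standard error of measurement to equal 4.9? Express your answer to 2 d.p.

r = 1 − (SEM / SD)² = 1 − (4.9000 / 12.7)² ≃ 1 − 0.1489 ≃ 0.8511

0.85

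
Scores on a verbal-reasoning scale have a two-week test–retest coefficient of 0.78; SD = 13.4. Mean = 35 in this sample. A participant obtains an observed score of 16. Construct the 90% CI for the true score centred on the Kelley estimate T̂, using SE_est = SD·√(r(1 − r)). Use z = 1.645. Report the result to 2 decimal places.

[11.05, 29.31]

T̂ = 0.780(16) + 0.220(35) ≈ 20.180
SE_est = SD · √(r(1 − r)) = 13.400 · √0.172 ≈ 13.400 · 0.414 ≈ 5.551
CI = 20.180 ± 1.645 · 5.551 → [11.049, 29.311]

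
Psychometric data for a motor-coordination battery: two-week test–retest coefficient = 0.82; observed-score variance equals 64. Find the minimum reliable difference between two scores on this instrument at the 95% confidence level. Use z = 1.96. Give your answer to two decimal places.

σ = 64^(1/2) = 8.00000
SEM = 8.00000×√(1 − 0.82000) ≈ 3.39411
Standard error of the difference = 3.39411·√2 ≈ 4.80000
Smallest detectable difference = 1.96×4.80000 ≈ 9.40800

9.41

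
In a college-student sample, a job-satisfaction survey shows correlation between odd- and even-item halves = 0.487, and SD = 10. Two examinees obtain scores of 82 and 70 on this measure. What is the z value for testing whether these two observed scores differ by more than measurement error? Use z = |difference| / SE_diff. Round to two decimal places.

r_full = 2·0.487 / (1 + 0.487) ≈ 0.65501
SEM = 10.00000 · √(1 − 0.65501) = 10.00000 · √0.34499 ≈ 10.00000 · 0.58736 ≈ 5.87358
SE_diff = SEM · √2 ≈ 5.87358 · 1.41421 ≈ 8.30650
z = |82 − 70| / 8.30650 = 12 / 8.30650 ≈ 1.44465

1.44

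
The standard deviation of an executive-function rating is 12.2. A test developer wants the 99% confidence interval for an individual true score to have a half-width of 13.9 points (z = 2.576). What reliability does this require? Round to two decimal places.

0.80

Required SEM = 13.9 / 2.576 ≃ 5.396
r = 1 − (SEM / SD)² = 1 − (5.396 / 12.2)² ≃ 1 − 0.196 ≃ 0.804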